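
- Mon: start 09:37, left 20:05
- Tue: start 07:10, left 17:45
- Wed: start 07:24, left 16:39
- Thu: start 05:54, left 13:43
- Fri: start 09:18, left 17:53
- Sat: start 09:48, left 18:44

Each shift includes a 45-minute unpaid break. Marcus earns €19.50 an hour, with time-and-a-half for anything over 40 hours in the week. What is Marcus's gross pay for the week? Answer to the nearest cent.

Mon: 09:37–20:05 = 10 h 28 min; less 45 min break → 9 h 43 min
Tue: 07:10–17:45 = 10 h 35 min; less 45 min break → 9 h 50 min
Wed: 07:24–16:39 = 9 h 15 min; less 45 min break → 8 h 30 min
Thu: 05:54–13:43 = 7 h 49 min; less 45 min break → 7 h 4 min
Fri: 09:18–17:53 = 8 h 35 min; less 45 min break → 7 h 50 min
Sat: 09:48–18:44 = 8 h 56 min; less 45 min break → 8 h 11 min
Total worked: 51 h 8 min = 3068 min.
Regular 40 h 0 min = 2400 min at €19.50/h; overtime 11 h 8 min = 668 min at €29.25/h.
Pay = (2400 × €19.50 + 668 × €29.25) ÷ 60 = €1105.65.

€1105.65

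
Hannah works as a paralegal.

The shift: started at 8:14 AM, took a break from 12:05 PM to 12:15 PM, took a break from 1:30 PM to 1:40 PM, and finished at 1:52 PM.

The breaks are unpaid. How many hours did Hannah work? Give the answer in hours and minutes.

The shift: 8:14 AM–1:52 PM = 5 h 38 min; less 20 min break → 5 h 18 min

5 h 18 min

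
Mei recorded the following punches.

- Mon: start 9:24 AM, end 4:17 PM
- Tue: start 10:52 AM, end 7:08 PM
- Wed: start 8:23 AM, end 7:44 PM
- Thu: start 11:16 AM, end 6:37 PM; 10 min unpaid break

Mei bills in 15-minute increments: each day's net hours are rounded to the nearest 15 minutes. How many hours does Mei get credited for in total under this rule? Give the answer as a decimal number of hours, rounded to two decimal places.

Mon: 9:24 AM–4:17 PM = 6 h 53 min → rounds to 7 h 0 min
Tue: 10:52 AM–7:08 PM = 8 h 16 min → rounds to 8 h 15 min
Wed: 8:23 AM–7:44 PM = 11 h 21 min → rounds to 11 h 15 min
Thu: 11:16 AM–6:37 PM = 7 h 21 min − 10 min = 7 h 11 min → rounds to 7 h 15 min
Total credited: 33 h 45 min.

33.75 hours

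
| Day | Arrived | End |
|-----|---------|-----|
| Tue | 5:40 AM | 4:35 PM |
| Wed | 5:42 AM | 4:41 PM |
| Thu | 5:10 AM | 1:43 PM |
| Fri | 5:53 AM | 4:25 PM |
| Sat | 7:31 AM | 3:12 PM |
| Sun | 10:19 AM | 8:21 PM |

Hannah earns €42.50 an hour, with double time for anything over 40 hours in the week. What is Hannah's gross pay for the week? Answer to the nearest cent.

€3289.50

Tue: 5:40 AM–4:35 PM = 10 h 55 min
Wed: 5:42 AM–4:41 PM = 10 h 59 min
Thu: 5:10 AM–1:43 PM = 8 h 33 min
Fri: 5:53 AM–4:25 PM = 10 h 32 min
Sat: 7:31 AM–3:12 PM = 7 h 41 min
Sun: 10:19 AM–8:21 PM = 10 h 2 min
Total worked: 58 h 42 min = 3522 min.
Regular 40 h 0 min = 2400 min at €42.50/h; overtime 18 h 42 min = 1122 min at €85.00/h.
Pay = (2400 × €42.50 + 1122 × €85.00) ÷ 60 = €3289.50.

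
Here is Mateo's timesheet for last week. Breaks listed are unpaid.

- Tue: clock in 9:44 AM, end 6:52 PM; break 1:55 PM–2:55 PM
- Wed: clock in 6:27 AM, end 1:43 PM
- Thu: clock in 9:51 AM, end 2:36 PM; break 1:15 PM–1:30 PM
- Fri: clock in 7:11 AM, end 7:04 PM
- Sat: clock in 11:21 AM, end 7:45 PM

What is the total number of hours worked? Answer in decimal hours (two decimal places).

Tue: 9:44 AM–6:52 PM = 9 h 8 min; less 60 min break → 8 h 8 min
Wed: 6:27 AM–1:43 PM = 7 h 16 min
Thu: 9:51 AM–2:36 PM = 4 h 45 min; less 15 min break → 4 h 30 min
Fri: 7:11 AM–7:04 PM = 11 h 53 min
Sat: 11:21 AM–7:45 PM = 8 h 24 min
Total: 8 h 8 min + 7 h 16 min + 4 h 30 min + 11 h 53 min + 8 h 24 min = 40 h 11 min.

40.18 hours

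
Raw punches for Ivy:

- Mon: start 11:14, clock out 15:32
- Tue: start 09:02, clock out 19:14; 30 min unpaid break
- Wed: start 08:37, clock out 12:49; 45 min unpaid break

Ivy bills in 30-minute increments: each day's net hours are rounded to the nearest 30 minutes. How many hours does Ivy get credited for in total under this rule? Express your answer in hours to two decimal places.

17.50 hours

Mon: 11:14–15:32 = 4 h 18 min → rounds to 4 h 30 min
Tue: 09:02–19:14 = 10 h 12 min − 30 min = 9 h 42 min → rounds to 9 h 30 min
Wed: 08:37–12:49 = 4 h 12 min − 45 min = 3 h 27 min → rounds to 3 h 30 min
Total credited: 17 h 30 min.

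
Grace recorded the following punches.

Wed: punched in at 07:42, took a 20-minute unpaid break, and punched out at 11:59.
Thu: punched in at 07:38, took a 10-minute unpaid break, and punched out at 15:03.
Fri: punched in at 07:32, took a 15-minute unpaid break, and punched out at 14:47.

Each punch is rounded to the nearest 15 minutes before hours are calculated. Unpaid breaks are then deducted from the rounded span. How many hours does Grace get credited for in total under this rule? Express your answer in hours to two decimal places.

Wed: in 07:42→07:45, out 11:59→12:00; 4 h 15 min − 20 min = 3 h 55 min
Thu: in 07:38→07:45, out 15:03→15:00; 7 h 15 min − 10 min = 7 h 5 min
Fri: in 07:32→07:30, out 14:47→14:45; 7 h 15 min − 15 min = 7 h 0 min
Total credited: 18 h 0 min.

18.00 hours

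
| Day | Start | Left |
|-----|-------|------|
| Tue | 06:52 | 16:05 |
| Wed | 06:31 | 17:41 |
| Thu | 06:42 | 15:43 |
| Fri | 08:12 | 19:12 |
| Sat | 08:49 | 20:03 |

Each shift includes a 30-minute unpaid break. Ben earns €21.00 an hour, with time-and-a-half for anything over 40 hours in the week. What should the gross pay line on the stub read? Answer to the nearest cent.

Tue: 06:52–16:05 = 9 h 13 min; less 30 min break → 8 h 43 min
Wed: 06:31–17:41 = 11 h 10 min; less 30 min break → 10 h 40 min
Thu: 06:42–15:43 = 9 h 1 min; less 30 min break → 8 h 31 min
Fri: 08:12–19:12 = 11 h 0 min; less 30 min break → 10 h 30 min
Sat: 08:49–20:03 = 11 h 14 min; less 30 min break → 10 h 44 min
Total worked: 49 h 8 min = 2948 min.
Regular 40 h 0 min = 2400 min at €21.00/h; overtime 9 h 8 min = 548 min at €31.50/h.
Pay = (2400 × €21.00 + 548 × €31.50) ÷ 60 = €1127.70.

€1127.70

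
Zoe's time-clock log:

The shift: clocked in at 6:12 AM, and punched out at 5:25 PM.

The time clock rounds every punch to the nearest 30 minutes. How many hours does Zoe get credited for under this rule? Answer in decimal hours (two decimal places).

11.50 hours

The shift: in 6:12 AM→6:00 AM, out 5:25 PM→5:30 PM; 11 h 30 min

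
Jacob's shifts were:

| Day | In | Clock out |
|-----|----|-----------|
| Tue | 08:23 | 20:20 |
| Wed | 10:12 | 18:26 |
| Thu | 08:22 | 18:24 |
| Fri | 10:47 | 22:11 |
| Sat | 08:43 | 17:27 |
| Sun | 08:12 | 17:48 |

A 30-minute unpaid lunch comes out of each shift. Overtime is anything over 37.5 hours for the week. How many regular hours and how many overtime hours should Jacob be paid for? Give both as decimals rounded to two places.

Regular 37.50 hours, overtime 19.45 hours

Tue: 08:23–20:20 = 11 h 57 min; less 30 min break → 11 h 27 min
Wed: 10:12–18:26 = 8 h 14 min; less 30 min break → 7 h 44 min
Thu: 08:22–18:24 = 10 h 2 min; less 30 min break → 9 h 32 min
Fri: 10:47–22:11 = 11 h 24 min; less 30 min break → 10 h 54 min
Sat: 08:43–17:27 = 8 h 44 min; less 30 min break → 8 h 14 min
Sun: 08:12–17:48 = 9 h 36 min; less 30 min break → 9 h 6 min
Total worked: 56 h 57 min = 56.95 h.
Threshold 37.5 h → overtime 19 h 27 min, regular 37 h 30 min.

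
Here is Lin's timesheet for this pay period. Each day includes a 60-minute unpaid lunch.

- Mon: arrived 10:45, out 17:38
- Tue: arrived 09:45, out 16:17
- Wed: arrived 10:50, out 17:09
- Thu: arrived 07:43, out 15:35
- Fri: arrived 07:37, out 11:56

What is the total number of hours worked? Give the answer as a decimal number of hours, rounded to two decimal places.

26.92 hours

Mon: 10:45–17:38 = 6 h 53 min; less 60 min break → 5 h 53 min
Tue: 09:45–16:17 = 6 h 32 min; less 60 min break → 5 h 32 min
Wed: 10:50–17:09 = 6 h 19 min; less 60 min break → 5 h 19 min
Thu: 07:43–15:35 = 7 h 52 min; less 60 min break → 6 h 52 min
Fri: 07:37–11:56 = 4 h 19 min; less 60 min break → 3 h 19 min
Total: 5 h 53 min + 5 h 32 min + 5 h 19 min + 6 h 52 min + 3 h 19 min = 26 h 55 min.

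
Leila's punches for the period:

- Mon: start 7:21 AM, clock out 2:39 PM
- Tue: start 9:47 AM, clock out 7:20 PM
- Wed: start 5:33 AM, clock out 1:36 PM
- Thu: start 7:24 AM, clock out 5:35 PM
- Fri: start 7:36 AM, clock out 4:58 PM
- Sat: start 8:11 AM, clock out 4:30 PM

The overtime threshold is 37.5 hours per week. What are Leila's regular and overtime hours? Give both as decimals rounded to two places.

Mon: 7:21 AM–2:39 PM = 7 h 18 min
Tue: 9:47 AM–7:20 PM = 9 h 33 min
Wed: 5:33 AM–1:36 PM = 8 h 3 min
Thu: 7:24 AM–5:35 PM = 10 h 11 min
Fri: 7:36 AM–4:58 PM = 9 h 22 min
Sat: 8:11 AM–4:30 PM = 8 h 19 min
Total worked: 52 h 46 min = 52.77 h.
Threshold 37.5 h → overtime 15 h 16 min, regular 37 h 30 min.

Regular 37.50 hours, overtime 15.27 hours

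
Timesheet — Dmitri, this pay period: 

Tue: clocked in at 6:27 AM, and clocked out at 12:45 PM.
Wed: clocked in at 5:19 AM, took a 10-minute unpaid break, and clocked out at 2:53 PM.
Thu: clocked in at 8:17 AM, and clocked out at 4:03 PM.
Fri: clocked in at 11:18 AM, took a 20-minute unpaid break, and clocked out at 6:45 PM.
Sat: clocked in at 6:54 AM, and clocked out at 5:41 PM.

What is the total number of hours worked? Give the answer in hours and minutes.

Tue: 6:27 AM–12:45 PM = 6 h 18 min
Wed: 5:19 AM–2:53 PM = 9 h 34 min; less 10 min break → 9 h 24 min
Thu: 8:17 AM–4:03 PM = 7 h 46 min
Fri: 11:18 AM–6:45 PM = 7 h 27 min; less 20 min break → 7 h 7 min
Sat: 6:54 AM–5:41 PM = 10 h 47 min
Total: 6 h 18 min + 9 h 24 min + 7 h 46 min + 7 h 7 min + 10 h 47 min = 41 h 22 min.

41 h 22 min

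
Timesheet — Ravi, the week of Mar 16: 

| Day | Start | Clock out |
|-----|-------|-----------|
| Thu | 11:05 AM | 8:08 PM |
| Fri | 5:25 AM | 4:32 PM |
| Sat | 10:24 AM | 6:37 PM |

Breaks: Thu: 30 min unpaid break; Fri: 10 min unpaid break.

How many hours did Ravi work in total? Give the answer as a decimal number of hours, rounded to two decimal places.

Thu: 11:05 AM–8:08 PM = 9 h 3 min; less 30 min break → 8 h 33 min
Fri: 5:25 AM–4:32 PM = 11 h 7 min; less 10 min break → 10 h 57 min
Sat: 10:24 AM–6:37 PM = 8 h 13 min
Total: 8 h 33 min + 10 h 57 min + 8 h 13 min = 27 h 43 min.

27.72 hours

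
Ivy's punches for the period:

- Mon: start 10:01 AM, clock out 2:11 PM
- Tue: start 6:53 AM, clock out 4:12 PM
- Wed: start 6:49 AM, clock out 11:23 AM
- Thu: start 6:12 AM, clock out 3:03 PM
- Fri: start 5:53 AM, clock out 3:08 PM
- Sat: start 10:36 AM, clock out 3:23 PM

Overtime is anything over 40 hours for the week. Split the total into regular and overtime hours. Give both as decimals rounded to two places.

Regular 40.00 hours, overtime 0.93 hours

Mon: 10:01 AM–2:11 PM = 4 h 10 min
Tue: 6:53 AM–4:12 PM = 9 h 19 min
Wed: 6:49 AM–11:23 AM = 4 h 34 min
Thu: 6:12 AM–3:03 PM = 8 h 51 min
Fri: 5:53 AM–3:08 PM = 9 h 15 min
Sat: 10:36 AM–3:23 PM = 4 h 47 min
Total worked: 40 h 56 min = 40.93 h.
Threshold 40 h → overtime 0 h 56 min, regular 40 h 0 min.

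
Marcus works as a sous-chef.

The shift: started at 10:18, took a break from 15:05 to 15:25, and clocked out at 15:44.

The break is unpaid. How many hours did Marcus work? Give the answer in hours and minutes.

5 h 6 min

The shift: 10:18–15:44 = 5 h 26 min; less 20 min break → 5 h 6 min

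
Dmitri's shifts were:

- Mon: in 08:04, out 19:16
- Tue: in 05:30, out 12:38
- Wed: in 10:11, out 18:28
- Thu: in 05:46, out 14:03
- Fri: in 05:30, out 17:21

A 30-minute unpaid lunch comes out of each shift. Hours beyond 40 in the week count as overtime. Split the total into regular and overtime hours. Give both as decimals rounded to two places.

Regular 40.00 hours, overtime 4.25 hours

Mon: 08:04–19:16 = 11 h 12 min; less 30 min break → 10 h 42 min
Tue: 05:30–12:38 = 7 h 8 min; less 30 min break → 6 h 38 min
Wed: 10:11–18:28 = 8 h 17 min; less 30 min break → 7 h 47 min
Thu: 05:46–14:03 = 8 h 17 min; less 30 min break → 7 h 47 min
Fri: 05:30–17:21 = 11 h 51 min; less 30 min break → 11 h 21 min
Total worked: 44 h 15 min = 44.25 h.
Threshold 40 h → overtime 4 h 15 min, regular 40 h 0 min.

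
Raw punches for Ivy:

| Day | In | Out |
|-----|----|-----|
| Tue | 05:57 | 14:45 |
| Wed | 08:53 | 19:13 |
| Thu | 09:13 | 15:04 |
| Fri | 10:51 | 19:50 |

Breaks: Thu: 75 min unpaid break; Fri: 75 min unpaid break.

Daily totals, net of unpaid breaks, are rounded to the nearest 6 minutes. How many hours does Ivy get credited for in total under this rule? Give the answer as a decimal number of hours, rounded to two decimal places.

31.40 hours

Tue: 05:57–14:45 = 8 h 48 min → rounds to 8 h 48 min
Wed: 08:53–19:13 = 10 h 20 min → rounds to 10 h 18 min
Thu: 09:13–15:04 = 5 h 51 min − 75 min = 4 h 36 min → rounds to 4 h 36 min
Fri: 10:51–19:50 = 8 h 59 min − 75 min = 7 h 44 min → rounds to 7 h 42 min
Total credited: 31 h 24 min.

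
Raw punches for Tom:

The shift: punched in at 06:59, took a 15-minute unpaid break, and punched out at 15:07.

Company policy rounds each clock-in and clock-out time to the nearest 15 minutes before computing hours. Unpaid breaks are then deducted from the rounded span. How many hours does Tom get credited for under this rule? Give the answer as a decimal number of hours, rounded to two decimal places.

The shift: in 06:59→07:00, out 15:07→15:00; 8 h 0 min − 15 min = 7 h 45 min

7.75 hours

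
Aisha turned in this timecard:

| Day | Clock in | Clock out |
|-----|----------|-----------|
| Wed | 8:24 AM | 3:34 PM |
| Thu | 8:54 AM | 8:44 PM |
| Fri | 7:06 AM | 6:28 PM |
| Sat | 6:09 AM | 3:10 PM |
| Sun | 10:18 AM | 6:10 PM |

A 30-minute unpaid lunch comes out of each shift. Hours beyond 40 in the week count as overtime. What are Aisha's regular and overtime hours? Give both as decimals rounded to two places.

Wed: 8:24 AM–3:34 PM = 7 h 10 min; less 30 min break → 6 h 40 min
Thu: 8:54 AM–8:44 PM = 11 h 50 min; less 30 min break → 11 h 20 min
Fri: 7:06 AM–6:28 PM = 11 h 22 min; less 30 min break → 10 h 52 min
Sat: 6:09 AM–3:10 PM = 9 h 1 min; less 30 min break → 8 h 31 min
Sun: 10:18 AM–6:10 PM = 7 h 52 min; less 30 min break → 7 h 22 min
Total worked: 44 h 45 min = 44.75 h.
Threshold 40 h → overtime 4 h 45 min, regular 40 h 0 min.

Regular 40.00 hours, overtime 4.75 hours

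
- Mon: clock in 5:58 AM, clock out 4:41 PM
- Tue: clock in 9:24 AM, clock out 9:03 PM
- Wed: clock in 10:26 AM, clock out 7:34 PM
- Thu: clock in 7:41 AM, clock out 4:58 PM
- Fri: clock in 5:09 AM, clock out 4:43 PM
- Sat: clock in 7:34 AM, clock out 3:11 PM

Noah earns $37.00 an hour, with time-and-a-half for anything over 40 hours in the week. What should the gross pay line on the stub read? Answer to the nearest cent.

Mon: 5:58 AM–4:41 PM = 10 h 43 min
Tue: 9:24 AM–9:03 PM = 11 h 39 min
Wed: 10:26 AM–7:34 PM = 9 h 8 min
Thu: 7:41 AM–4:58 PM = 9 h 17 min
Fri: 5:09 AM–4:43 PM = 11 h 34 min
Sat: 7:34 AM–3:11 PM = 7 h 37 min
Total worked: 59 h 58 min = 3598 min.
Regular 40 h 0 min = 2400 min at $37.00/h; overtime 19 h 58 min = 1198 min at $55.50/h.
Pay = (2400 × $37.00 + 1198 × $55.50) ÷ 60 = $2588.15.

$2588.15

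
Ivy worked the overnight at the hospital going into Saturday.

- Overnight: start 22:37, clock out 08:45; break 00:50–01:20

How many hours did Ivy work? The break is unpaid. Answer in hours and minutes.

Overnight: 22:37 → midnight = 1 h 23 min; midnight → 08:45 = 8 h 45 min; span 10 h 8 min; less 30 min break → 9 h 38 min

9 h 38 min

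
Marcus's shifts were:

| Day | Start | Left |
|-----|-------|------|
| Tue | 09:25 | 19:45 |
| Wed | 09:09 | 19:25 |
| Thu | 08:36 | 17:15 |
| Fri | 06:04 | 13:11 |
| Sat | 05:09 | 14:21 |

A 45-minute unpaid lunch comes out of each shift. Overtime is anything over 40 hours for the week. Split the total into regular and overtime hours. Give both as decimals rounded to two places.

Tue: 09:25–19:45 = 10 h 20 min; less 45 min break → 9 h 35 min
Wed: 09:09–19:25 = 10 h 16 min; less 45 min break → 9 h 31 min
Thu: 08:36–17:15 = 8 h 39 min; less 45 min break → 7 h 54 min
Fri: 06:04–13:11 = 7 h 7 min; less 45 min break → 6 h 22 min
Sat: 05:09–14:21 = 9 h 12 min; less 45 min break → 8 h 27 min
Total worked: 41 h 49 min = 41.82 h.
Threshold 40 h → overtime 1 h 49 min, regular 40 h 0 min.

Regular 40.00 hours, overtime 1.82 hours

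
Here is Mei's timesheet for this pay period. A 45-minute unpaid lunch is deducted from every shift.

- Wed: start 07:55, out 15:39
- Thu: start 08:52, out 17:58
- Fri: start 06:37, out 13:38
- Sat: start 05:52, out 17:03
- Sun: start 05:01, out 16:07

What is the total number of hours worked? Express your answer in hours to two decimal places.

42.38 hours

Wed: 07:55–15:39 = 7 h 44 min; less 45 min break → 6 h 59 min
Thu: 08:52–17:58 = 9 h 6 min; less 45 min break → 8 h 21 min
Fri: 06:37–13:38 = 7 h 1 min; less 45 min break → 6 h 16 min
Sat: 05:52–17:03 = 11 h 11 min; less 45 min break → 10 h 26 min
Sun: 05:01–16:07 = 11 h 6 min; less 45 min break → 10 h 21 min
Total: 6 h 59 min + 8 h 21 min + 6 h 16 min + 10 h 26 min + 10 h 21 min = 42 h 23 min.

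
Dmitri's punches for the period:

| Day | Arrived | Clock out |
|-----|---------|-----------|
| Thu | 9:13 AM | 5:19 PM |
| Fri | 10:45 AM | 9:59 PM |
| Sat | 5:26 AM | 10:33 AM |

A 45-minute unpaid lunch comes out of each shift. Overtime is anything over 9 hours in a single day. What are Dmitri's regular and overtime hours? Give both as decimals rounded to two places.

Regular 20.72 hours, overtime 1.48 hours

Thu: 9:13 AM–5:19 PM = 8 h 6 min; less 45 min break → 7 h 21 min
Fri: 10:45 AM–9:59 PM = 11 h 14 min; less 45 min break → 10 h 29 min
Sat: 5:26 AM–10:33 AM = 5 h 7 min; less 45 min break → 4 h 22 min
Thu reg 7 h 21 min / OT 0 h 0 min; Fri reg 9 h 0 min / OT 1 h 29 min; Sat reg 4 h 22 min / OT 0 h 0 min.
Totals: regular 20 h 43 min, overtime 1 h 29 min.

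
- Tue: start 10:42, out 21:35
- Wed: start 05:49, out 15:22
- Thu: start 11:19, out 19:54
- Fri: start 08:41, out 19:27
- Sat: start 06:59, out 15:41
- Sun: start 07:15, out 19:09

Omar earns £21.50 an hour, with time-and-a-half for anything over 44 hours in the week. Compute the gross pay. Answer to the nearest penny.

Tue: 10:42–21:35 = 10 h 53 min
Wed: 05:49–15:22 = 9 h 33 min
Thu: 11:19–19:54 = 8 h 35 min
Fri: 08:41–19:27 = 10 h 46 min
Sat: 06:59–15:41 = 8 h 42 min
Sun: 07:15–19:09 = 11 h 54 min
Total worked: 60 h 23 min = 3623 min.
Regular 44 h 0 min = 2640 min at £21.50/h; overtime 16 h 23 min = 983 min at £32.25/h.
Pay = (2640 × £21.50 + 983 × £32.25) ÷ 60 = £1474.36.

£1474.36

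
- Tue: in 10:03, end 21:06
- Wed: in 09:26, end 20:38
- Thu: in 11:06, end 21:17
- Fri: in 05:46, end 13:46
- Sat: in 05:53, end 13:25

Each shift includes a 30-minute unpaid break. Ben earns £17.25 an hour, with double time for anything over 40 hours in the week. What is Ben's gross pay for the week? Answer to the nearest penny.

Tue: 10:03–21:06 = 11 h 3 min; less 30 min break → 10 h 33 min
Wed: 09:26–20:38 = 11 h 12 min; less 30 min break → 10 h 42 min
Thu: 11:06–21:17 = 10 h 11 min; less 30 min break → 9 h 41 min
Fri: 05:46–13:46 = 8 h 0 min; less 30 min break → 7 h 30 min
Sat: 05:53–13:25 = 7 h 32 min; less 30 min break → 7 h 2 min
Total worked: 45 h 28 min = 2728 min.
Regular 40 h 0 min = 2400 min at £17.25/h; overtime 5 h 28 min = 328 min at £34.50/h.
Pay = (2400 × £17.25 + 328 × £34.50) ÷ 60 = £878.60.

£878.60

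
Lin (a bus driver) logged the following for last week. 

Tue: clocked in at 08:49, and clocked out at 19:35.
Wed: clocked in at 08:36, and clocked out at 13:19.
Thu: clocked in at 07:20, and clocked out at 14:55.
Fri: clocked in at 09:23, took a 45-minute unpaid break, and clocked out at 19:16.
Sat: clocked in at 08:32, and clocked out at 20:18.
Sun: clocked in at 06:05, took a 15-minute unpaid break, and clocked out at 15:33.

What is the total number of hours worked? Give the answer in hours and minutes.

Tue: 08:49–19:35 = 10 h 46 min
Wed: 08:36–13:19 = 4 h 43 min
Thu: 07:20–14:55 = 7 h 35 min
Fri: 09:23–19:16 = 9 h 53 min; less 45 min break → 9 h 8 min
Sat: 08:32–20:18 = 11 h 46 min
Sun: 06:05–15:33 = 9 h 28 min; less 15 min break → 9 h 13 min
Total: 10 h 46 min + 4 h 43 min + 7 h 35 min + 9 h 8 min + 11 h 46 min + 9 h 13 min = 53 h 11 min.

53 h 11 min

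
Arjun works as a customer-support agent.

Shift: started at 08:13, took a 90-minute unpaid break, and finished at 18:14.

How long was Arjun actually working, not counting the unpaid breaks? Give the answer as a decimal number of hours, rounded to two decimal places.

Shift: 08:13–18:14 = 10 h 1 min; less 90 min break → 8 h 31 min

8.52 hours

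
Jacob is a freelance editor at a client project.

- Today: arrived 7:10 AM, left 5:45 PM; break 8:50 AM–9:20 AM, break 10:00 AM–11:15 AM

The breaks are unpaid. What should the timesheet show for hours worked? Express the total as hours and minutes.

8 h 50 min

Today: 7:10 AM–5:45 PM = 10 h 35 min; less 105 min break → 8 h 50 min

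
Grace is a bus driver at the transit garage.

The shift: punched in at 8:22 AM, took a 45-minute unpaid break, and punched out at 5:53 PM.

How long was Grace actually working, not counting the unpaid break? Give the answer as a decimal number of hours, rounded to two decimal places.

The shift: 8:22 AM–5:53 PM = 9 h 31 min; less 45 min break → 8 h 46 min

8.77 hours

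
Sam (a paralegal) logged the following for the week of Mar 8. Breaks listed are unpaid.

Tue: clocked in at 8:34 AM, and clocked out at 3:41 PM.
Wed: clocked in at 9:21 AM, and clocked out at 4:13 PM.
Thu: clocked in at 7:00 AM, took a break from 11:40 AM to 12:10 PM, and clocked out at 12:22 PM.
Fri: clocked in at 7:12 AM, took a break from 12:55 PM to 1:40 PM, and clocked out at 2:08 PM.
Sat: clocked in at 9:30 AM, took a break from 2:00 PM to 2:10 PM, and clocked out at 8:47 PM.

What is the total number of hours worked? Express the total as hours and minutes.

36 h 9 min

Tue: 8:34 AM–3:41 PM = 7 h 7 min
Wed: 9:21 AM–4:13 PM = 6 h 52 min
Thu: 7:00 AM–12:22 PM = 5 h 22 min; less 30 min break → 4 h 52 min
Fri: 7:12 AM–2:08 PM = 6 h 56 min; less 45 min break → 6 h 11 min
Sat: 9:30 AM–8:47 PM = 11 h 17 min; less 10 min break → 11 h 7 min
Total: 7 h 7 min + 6 h 52 min + 4 h 52 min + 6 h 11 min + 11 h 7 min = 36 h 9 min.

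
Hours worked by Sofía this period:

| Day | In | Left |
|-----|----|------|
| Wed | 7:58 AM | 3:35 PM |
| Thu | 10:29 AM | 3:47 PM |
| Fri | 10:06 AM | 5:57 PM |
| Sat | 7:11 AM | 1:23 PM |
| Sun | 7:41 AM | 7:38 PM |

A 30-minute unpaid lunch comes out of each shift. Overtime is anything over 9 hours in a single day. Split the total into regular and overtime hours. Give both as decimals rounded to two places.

Regular 33.97 hours, overtime 2.45 hours

Wed: 7:58 AM–3:35 PM = 7 h 37 min; less 30 min break → 7 h 7 min
Thu: 10:29 AM–3:47 PM = 5 h 18 min; less 30 min break → 4 h 48 min
Fri: 10:06 AM–5:57 PM = 7 h 51 min; less 30 min break → 7 h 21 min
Sat: 7:11 AM–1:23 PM = 6 h 12 min; less 30 min break → 5 h 42 min
Sun: 7:41 AM–7:38 PM = 11 h 57 min; less 30 min break → 11 h 27 min
Wed reg 7 h 7 min / OT 0 h 0 min; Thu reg 4 h 48 min / OT 0 h 0 min; Fri reg 7 h 21 min / OT 0 h 0 min; Sat reg 5 h 42 min / OT 0 h 0 min; Sun reg 9 h 0 min / OT 2 h 27 min.
Totals: regular 33 h 58 min, overtime 2 h 27 min.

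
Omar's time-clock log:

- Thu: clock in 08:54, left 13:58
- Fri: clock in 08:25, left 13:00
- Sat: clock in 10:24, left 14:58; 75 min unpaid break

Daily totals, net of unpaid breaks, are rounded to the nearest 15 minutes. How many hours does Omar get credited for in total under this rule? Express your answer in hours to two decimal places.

12.75 hours

Thu: 08:54–13:58 = 5 h 4 min → rounds to 5 h 0 min
Fri: 08:25–13:00 = 4 h 35 min → rounds to 4 h 30 min
Sat: 10:24–14:58 = 4 h 34 min − 75 min = 3 h 19 min → rounds to 3 h 15 min
Total credited: 12 h 45 min.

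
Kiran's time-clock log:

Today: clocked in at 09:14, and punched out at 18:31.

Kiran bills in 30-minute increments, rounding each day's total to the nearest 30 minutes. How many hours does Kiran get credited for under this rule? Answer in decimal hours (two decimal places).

9.50 hours

Today: 09:14–18:31 = 9 h 17 min → rounds to 9 h 30 min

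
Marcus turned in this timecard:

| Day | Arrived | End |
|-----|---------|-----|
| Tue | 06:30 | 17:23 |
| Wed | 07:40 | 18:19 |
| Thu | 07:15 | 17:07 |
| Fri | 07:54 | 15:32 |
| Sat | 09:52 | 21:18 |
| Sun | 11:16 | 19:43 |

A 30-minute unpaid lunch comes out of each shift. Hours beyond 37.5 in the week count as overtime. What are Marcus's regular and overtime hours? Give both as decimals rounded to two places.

Tue: 06:30–17:23 = 10 h 53 min; less 30 min break → 10 h 23 min
Wed: 07:40–18:19 = 10 h 39 min; less 30 min break → 10 h 9 min
Thu: 07:15–17:07 = 9 h 52 min; less 30 min break → 9 h 22 min
Fri: 07:54–15:32 = 7 h 38 min; less 30 min break → 7 h 8 min
Sat: 09:52–21:18 = 11 h 26 min; less 30 min break → 10 h 56 min
Sun: 11:16–19:43 = 8 h 27 min; less 30 min break → 7 h 57 min
Total worked: 55 h 55 min = 55.92 h.
Threshold 37.5 h → overtime 18 h 25 min, regular 37 h 30 min.

Regular 37.50 hours, overtime 18.42 hours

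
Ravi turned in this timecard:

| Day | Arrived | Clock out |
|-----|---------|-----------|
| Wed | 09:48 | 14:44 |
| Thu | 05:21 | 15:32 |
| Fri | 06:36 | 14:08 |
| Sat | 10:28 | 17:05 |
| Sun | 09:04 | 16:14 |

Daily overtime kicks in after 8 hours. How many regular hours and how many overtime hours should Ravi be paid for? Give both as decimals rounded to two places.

Regular 34.25 hours, overtime 2.18 hours

Wed: 09:48–14:44 = 4 h 56 min
Thu: 05:21–15:32 = 10 h 11 min
Fri: 06:36–14:08 = 7 h 32 min
Sat: 10:28–17:05 = 6 h 37 min
Sun: 09:04–16:14 = 7 h 10 min
Wed reg 4 h 56 min / OT 0 h 0 min; Thu reg 8 h 0 min / OT 2 h 11 min; Fri reg 7 h 32 min / OT 0 h 0 min; Sat reg 6 h 37 min / OT 0 h 0 min; Sun reg 7 h 10 min / OT 0 h 0 min.
Totals: regular 34 h 15 min, overtime 2 h 11 min.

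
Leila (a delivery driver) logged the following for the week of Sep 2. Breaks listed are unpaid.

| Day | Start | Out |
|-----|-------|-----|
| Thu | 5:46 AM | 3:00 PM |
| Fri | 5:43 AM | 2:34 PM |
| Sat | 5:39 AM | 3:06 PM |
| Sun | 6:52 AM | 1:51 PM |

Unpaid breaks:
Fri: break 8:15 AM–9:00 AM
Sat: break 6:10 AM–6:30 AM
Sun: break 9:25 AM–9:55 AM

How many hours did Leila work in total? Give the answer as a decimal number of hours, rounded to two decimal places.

32.93 hours

Thu: 5:46 AM–3:00 PM = 9 h 14 min
Fri: 5:43 AM–2:34 PM = 8 h 51 min; less 45 min break → 8 h 6 min
Sat: 5:39 AM–3:06 PM = 9 h 27 min; less 20 min break → 9 h 7 min
Sun: 6:52 AM–1:51 PM = 6 h 59 min; less 30 min break → 6 h 29 min
Total: 9 h 14 min + 8 h 6 min + 9 h 7 min + 6 h 29 min = 32 h 56 min.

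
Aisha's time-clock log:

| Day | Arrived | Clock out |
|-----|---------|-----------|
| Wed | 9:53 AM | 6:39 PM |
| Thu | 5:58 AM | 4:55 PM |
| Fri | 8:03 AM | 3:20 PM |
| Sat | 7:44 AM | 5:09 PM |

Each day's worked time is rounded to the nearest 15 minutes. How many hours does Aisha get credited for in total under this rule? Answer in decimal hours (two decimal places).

36.50 hours

Wed: 9:53 AM–6:39 PM = 8 h 46 min → rounds to 8 h 45 min
Thu: 5:58 AM–4:55 PM = 10 h 57 min → rounds to 11 h 0 min
Fri: 8:03 AM–3:20 PM = 7 h 17 min → rounds to 7 h 15 min
Sat: 7:44 AM–5:09 PM = 9 h 25 min → rounds to 9 h 30 min
Total credited: 36 h 30 min.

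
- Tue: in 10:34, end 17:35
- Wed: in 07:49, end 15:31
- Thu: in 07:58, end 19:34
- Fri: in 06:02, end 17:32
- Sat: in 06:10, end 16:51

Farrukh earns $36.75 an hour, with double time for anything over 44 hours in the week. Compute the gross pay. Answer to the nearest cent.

Tue: 10:34–17:35 = 7 h 1 min
Wed: 07:49–15:31 = 7 h 42 min
Thu: 07:58–19:34 = 11 h 36 min
Fri: 06:02–17:32 = 11 h 30 min
Sat: 06:10–16:51 = 10 h 41 min
Total worked: 48 h 30 min = 2910 min.
Regular 44 h 0 min = 2640 min at $36.75/h; overtime 4 h 30 min = 270 min at $73.50/h.
Pay = (2640 × $36.75 + 270 × $73.50) ÷ 60 = $1947.75.

$1947.75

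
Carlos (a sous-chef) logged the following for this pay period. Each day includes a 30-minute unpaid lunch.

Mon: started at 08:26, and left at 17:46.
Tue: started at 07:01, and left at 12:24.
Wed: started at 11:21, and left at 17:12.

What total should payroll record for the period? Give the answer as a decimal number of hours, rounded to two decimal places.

Mon: 08:26–17:46 = 9 h 20 min; less 30 min break → 8 h 50 min
Tue: 07:01–12:24 = 5 h 23 min; less 30 min break → 4 h 53 min
Wed: 11:21–17:12 = 5 h 51 min; less 30 min break → 5 h 21 min
Total: 8 h 50 min + 4 h 53 min + 5 h 21 min = 19 h 4 min.

19.07 hours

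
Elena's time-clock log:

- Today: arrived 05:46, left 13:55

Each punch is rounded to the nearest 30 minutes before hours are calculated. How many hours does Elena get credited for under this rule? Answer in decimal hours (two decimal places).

8.00 hours

Today: in 05:46→06:00, out 13:55→14:00; 8 h 0 min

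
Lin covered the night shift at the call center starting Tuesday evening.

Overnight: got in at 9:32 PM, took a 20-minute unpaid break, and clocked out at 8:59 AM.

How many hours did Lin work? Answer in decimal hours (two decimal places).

Overnight: 9:32 PM → midnight = 2 h 28 min; midnight → 8:59 AM = 8 h 59 min; span 11 h 27 min; less 20 min break → 11 h 7 min

11.12 hours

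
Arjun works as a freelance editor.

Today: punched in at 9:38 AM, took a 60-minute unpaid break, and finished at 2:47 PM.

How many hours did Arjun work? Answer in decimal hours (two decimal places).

Today: 9:38 AM–2:47 PM = 5 h 9 min; less 60 min break → 4 h 9 min

4.15 hours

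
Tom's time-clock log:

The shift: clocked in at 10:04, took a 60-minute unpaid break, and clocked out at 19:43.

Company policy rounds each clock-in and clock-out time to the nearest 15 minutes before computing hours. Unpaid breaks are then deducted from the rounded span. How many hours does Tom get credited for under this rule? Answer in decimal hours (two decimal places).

The shift: in 10:04→10:00, out 19:43→19:45; 9 h 45 min − 60 min = 8 h 45 min

8.75 hours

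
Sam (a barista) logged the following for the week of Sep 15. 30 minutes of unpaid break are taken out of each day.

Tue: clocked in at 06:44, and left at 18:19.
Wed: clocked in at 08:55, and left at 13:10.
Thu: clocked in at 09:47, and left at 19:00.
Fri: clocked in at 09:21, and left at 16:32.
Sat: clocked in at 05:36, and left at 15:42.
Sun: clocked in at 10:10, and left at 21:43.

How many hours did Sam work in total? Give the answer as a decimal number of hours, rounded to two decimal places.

Tue: 06:44–18:19 = 11 h 35 min; less 30 min break → 11 h 5 min
Wed: 08:55–13:10 = 4 h 15 min; less 30 min break → 3 h 45 min
Thu: 09:47–19:00 = 9 h 13 min; less 30 min break → 8 h 43 min
Fri: 09:21–16:32 = 7 h 11 min; less 30 min break → 6 h 41 min
Sat: 05:36–15:42 = 10 h 6 min; less 30 min break → 9 h 36 min
Sun: 10:10–21:43 = 11 h 33 min; less 30 min break → 11 h 3 min
Total: 11 h 5 min + 3 h 45 min + 8 h 43 min + 6 h 41 min + 9 h 36 min + 11 h 3 min = 50 h 53 min.

50.88 hours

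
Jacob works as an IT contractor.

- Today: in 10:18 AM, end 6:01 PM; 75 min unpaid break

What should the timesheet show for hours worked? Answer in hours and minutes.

6 h 28 min

Today: 10:18 AM–6:01 PM = 7 h 43 min; less 75 min break → 6 h 28 min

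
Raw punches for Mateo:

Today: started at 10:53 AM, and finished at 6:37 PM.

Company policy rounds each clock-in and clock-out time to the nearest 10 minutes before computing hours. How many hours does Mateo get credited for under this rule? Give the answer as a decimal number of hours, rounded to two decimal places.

Today: in 10:53 AM→10:50 AM, out 6:37 PM→6:40 PM; 7 h 50 min

7.83 hours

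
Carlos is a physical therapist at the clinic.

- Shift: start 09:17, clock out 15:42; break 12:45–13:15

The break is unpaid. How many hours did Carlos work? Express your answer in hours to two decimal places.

Shift: 09:17–15:42 = 6 h 25 min; less 30 min break → 5 h 55 min

5.92 hours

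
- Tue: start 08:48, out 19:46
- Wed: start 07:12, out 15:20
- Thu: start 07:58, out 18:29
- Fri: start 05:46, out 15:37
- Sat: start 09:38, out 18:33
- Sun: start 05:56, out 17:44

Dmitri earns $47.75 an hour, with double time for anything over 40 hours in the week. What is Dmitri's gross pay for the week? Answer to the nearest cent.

$3837.51

Tue: 08:48–19:46 = 10 h 58 min
Wed: 07:12–15:20 = 8 h 8 min
Thu: 07:58–18:29 = 10 h 31 min
Fri: 05:46–15:37 = 9 h 51 min
Sat: 09:38–18:33 = 8 h 55 min
Sun: 05:56–17:44 = 11 h 48 min
Total worked: 60 h 11 min = 3611 min.
Regular 40 h 0 min = 2400 min at $47.75/h; overtime 20 h 11 min = 1211 min at $95.50/h.
Pay = (2400 × $47.75 + 1211 × $95.50) ÷ 60 = $3837.51.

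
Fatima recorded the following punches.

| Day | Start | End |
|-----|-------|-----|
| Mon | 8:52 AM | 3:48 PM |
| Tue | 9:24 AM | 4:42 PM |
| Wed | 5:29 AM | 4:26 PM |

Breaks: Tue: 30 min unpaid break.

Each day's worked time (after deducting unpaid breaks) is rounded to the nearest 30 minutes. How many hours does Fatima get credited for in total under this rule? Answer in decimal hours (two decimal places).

Mon: 8:52 AM–3:48 PM = 6 h 56 min → rounds to 7 h 0 min
Tue: 9:24 AM–4:42 PM = 7 h 18 min − 30 min = 6 h 48 min → rounds to 7 h 0 min
Wed: 5:29 AM–4:26 PM = 10 h 57 min → rounds to 11 h 0 min
Total credited: 25 h 0 min.

25.00 hours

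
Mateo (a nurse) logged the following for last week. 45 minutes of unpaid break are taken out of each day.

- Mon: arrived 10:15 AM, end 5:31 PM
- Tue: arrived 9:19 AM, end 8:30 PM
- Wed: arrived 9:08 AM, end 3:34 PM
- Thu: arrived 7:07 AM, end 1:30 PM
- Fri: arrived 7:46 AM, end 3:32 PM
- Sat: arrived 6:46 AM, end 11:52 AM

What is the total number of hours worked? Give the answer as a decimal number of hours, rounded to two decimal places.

Mon: 10:15 AM–5:31 PM = 7 h 16 min; less 45 min break → 6 h 31 min
Tue: 9:19 AM–8:30 PM = 11 h 11 min; less 45 min break → 10 h 26 min
Wed: 9:08 AM–3:34 PM = 6 h 26 min; less 45 min break → 5 h 41 min
Thu: 7:07 AM–1:30 PM = 6 h 23 min; less 45 min break → 5 h 38 min
Fri: 7:46 AM–3:32 PM = 7 h 46 min; less 45 min break → 7 h 1 min
Sat: 6:46 AM–11:52 AM = 5 h 6 min; less 45 min break → 4 h 21 min
Total: 6 h 31 min + 10 h 26 min + 5 h 41 min + 5 h 38 min + 7 h 1 min + 4 h 21 min = 39 h 38 min.

39.63 hours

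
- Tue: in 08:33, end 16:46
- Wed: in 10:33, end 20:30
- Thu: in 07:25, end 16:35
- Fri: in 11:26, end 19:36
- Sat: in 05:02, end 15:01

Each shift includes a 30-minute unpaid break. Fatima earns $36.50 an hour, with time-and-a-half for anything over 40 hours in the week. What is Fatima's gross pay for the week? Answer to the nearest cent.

$1623.34

Tue: 08:33–16:46 = 8 h 13 min; less 30 min break → 7 h 43 min
Wed: 10:33–20:30 = 9 h 57 min; less 30 min break → 9 h 27 min
Thu: 07:25–16:35 = 9 h 10 min; less 30 min break → 8 h 40 min
Fri: 11:26–19:36 = 8 h 10 min; less 30 min break → 7 h 40 min
Sat: 05:02–15:01 = 9 h 59 min; less 30 min break → 9 h 29 min
Total worked: 42 h 59 min = 2579 min.
Regular 40 h 0 min = 2400 min at $36.50/h; overtime 2 h 59 min = 179 min at $54.75/h.
Pay = (2400 × $36.50 + 179 × $54.75) ÷ 60 = $1623.34.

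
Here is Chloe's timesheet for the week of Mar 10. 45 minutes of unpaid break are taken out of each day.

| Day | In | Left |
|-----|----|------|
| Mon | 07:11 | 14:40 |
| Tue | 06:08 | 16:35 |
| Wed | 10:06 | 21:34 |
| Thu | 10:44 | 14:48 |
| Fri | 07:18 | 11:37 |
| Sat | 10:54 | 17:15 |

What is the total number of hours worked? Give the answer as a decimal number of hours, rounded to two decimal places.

39.63 hours

Mon: 07:11–14:40 = 7 h 29 min; less 45 min break → 6 h 44 min
Tue: 06:08–16:35 = 10 h 27 min; less 45 min break → 9 h 42 min
Wed: 10:06–21:34 = 11 h 28 min; less 45 min break → 10 h 43 min
Thu: 10:44–14:48 = 4 h 4 min; less 45 min break → 3 h 19 min
Fri: 07:18–11:37 = 4 h 19 min; less 45 min break → 3 h 34 min
Sat: 10:54–17:15 = 6 h 21 min; less 45 min break → 5 h 36 min
Total: 6 h 44 min + 9 h 42 min + 10 h 43 min + 3 h 19 min + 3 h 34 min + 5 h 36 min = 39 h 38 min.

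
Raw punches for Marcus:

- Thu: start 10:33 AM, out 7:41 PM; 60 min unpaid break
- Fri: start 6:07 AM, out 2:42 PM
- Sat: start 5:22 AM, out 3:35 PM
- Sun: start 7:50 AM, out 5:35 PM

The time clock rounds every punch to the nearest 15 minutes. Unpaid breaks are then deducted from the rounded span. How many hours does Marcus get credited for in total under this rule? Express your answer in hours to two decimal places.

37.00 hours

Thu: in 10:33 AM→10:30 AM, out 7:41 PM→7:45 PM; 9 h 15 min − 60 min = 8 h 15 min
Fri: in 6:07 AM→6:00 AM, out 2:42 PM→2:45 PM; 8 h 45 min
Sat: in 5:22 AM→5:15 AM, out 3:35 PM→3:30 PM; 10 h 15 min
Sun: in 7:50 AM→7:45 AM, out 5:35 PM→5:30 PM; 9 h 45 min
Total credited: 37 h 0 min.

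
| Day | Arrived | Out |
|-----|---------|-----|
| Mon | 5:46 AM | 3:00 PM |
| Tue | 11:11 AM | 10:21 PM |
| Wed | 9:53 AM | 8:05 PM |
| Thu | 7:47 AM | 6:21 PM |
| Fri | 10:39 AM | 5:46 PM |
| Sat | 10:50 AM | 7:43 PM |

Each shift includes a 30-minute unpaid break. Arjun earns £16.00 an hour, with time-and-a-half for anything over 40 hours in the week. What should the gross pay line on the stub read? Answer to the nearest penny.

£980.00

Mon: 5:46 AM–3:00 PM = 9 h 14 min; less 30 min break → 8 h 44 min
Tue: 11:11 AM–10:21 PM = 11 h 10 min; less 30 min break → 10 h 40 min
Wed: 9:53 AM–8:05 PM = 10 h 12 min; less 30 min break → 9 h 42 min
Thu: 7:47 AM–6:21 PM = 10 h 34 min; less 30 min break → 10 h 4 min
Fri: 10:39 AM–5:46 PM = 7 h 7 min; less 30 min break → 6 h 37 min
Sat: 10:50 AM–7:43 PM = 8 h 53 min; less 30 min break → 8 h 23 min
Total worked: 54 h 10 min = 3250 min.
Regular 40 h 0 min = 2400 min at £16.00/h; overtime 14 h 10 min = 850 min at £24.00/h.
Pay = (2400 × £16.00 + 850 × £24.00) ÷ 60 = £980.00.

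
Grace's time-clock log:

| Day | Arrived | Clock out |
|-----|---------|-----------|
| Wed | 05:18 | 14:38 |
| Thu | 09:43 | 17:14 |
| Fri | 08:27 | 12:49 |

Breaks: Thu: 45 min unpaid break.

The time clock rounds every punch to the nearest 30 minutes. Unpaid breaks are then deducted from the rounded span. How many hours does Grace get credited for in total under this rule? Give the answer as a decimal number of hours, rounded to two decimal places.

20.25 hours

Wed: in 05:18→05:30, out 14:38→14:30; 9 h 0 min
Thu: in 09:43→09:30, out 17:14→17:00; 7 h 30 min − 45 min = 6 h 45 min
Fri: in 08:27→08:30, out 12:49→13:00; 4 h 30 min
Total credited: 20 h 15 min.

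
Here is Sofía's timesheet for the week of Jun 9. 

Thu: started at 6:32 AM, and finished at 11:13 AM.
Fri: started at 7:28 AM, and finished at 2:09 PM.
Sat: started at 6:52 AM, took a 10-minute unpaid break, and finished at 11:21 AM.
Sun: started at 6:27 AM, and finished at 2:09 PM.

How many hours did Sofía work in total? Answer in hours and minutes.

Thu: 6:32 AM–11:13 AM = 4 h 41 min
Fri: 7:28 AM–2:09 PM = 6 h 41 min
Sat: 6:52 AM–11:21 AM = 4 h 29 min; less 10 min break → 4 h 19 min
Sun: 6:27 AM–2:09 PM = 7 h 42 min
Total: 4 h 41 min + 6 h 41 min + 4 h 19 min + 7 h 42 min = 23 h 23 min.

23 h 23 min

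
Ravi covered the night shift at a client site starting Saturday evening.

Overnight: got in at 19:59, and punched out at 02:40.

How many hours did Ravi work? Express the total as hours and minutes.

Overnight: 19:59 → midnight = 4 h 1 min; midnight → 02:40 = 2 h 40 min; span 6 h 41 min

6 h 41 min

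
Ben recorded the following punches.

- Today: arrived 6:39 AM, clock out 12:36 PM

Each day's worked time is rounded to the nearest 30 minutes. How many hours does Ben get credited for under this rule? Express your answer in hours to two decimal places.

Today: 6:39 AM–12:36 PM = 5 h 57 min → rounds to 6 h 0 min

6.00 hours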